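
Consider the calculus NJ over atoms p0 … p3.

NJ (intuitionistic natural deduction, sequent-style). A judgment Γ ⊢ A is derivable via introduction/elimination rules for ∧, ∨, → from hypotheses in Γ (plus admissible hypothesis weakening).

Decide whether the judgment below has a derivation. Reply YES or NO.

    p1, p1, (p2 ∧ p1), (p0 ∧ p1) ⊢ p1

Derivation (root first):
[Wk] p1, p1, (p2 ∧ p1), (p0 ∧ p1) ⊢ p1
  [Wk] p1, p1, (p2 ∧ p1) ⊢ p1
    [Wk] p1, p1 ⊢ p1
      [Ax] p1 ⊢ p1

Result: YES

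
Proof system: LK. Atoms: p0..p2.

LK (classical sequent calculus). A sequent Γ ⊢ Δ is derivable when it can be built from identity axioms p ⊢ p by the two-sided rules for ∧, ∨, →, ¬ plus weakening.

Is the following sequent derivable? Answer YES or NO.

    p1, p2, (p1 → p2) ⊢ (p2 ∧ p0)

Search for a countermodel by truth-table:
  v=000: Γ:[p1=F, p2=F, (p1 → p2)=T] Δ:[(p2 ∧ p0)=F] refutes=False
  v=001: Γ:[p1=F, p2=T, (p1 → p2)=T] Δ:[(p2 ∧ p0)=F] refutes=False
  v=010: Γ:[p1=T, p2=F, (p1 → p2)=F] Δ:[(p2 ∧ p0)=F] refutes=False
  v=011: Γ:[p1=T, p2=T, (p1 → p2)=T] Δ:[(p2 ∧ p0)=F] refutes=True  ← countermodel

Result: NO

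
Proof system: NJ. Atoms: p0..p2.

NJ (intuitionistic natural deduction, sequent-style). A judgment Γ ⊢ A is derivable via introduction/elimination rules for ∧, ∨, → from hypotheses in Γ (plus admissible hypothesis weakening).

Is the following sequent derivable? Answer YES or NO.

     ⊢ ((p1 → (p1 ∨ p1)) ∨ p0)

Derivation trace:
[∨I₁]  ⊢ ((p1 → (p1 ∨ p1)) ∨ p0)
  [→I]  ⊢ (p1 → (p1 ∨ p1))
    [∨I₂] p1 ⊢ (p1 ∨ p1)
      [Ax] p1 ⊢ p1

Result: YES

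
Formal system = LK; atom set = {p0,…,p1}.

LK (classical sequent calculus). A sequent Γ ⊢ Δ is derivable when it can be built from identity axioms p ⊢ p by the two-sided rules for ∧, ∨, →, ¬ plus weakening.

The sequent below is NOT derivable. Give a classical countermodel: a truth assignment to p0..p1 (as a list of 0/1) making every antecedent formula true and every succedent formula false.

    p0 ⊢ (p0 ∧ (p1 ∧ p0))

Enumerate valuations to refute Γ ⊢ Δ:
  v=00: Γ:[p0=F] Δ:[(p0 ∧ (p1 ∧ p0))=F] refutes=False
  v=01: Γ:[p0=F] Δ:[(p0 ∧ (p1 ∧ p0))=F] refutes=False
  v=10: Γ:[p0=T] Δ:[(p0 ∧ (p1 ∧ p0))=F] refutes=True  ← countermodel

Result: [1, 0]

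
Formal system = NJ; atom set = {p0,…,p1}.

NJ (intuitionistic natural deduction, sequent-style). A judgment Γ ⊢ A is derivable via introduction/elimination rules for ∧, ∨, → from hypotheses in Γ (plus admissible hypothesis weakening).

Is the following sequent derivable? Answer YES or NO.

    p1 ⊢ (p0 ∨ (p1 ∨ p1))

Proof tree:
[∨I₂] p1 ⊢ (p0 ∨ (p1 ∨ p1))
  [∨I₁] p1 ⊢ (p1 ∨ p1)
    [Ax] p1 ⊢ p1

Result: YES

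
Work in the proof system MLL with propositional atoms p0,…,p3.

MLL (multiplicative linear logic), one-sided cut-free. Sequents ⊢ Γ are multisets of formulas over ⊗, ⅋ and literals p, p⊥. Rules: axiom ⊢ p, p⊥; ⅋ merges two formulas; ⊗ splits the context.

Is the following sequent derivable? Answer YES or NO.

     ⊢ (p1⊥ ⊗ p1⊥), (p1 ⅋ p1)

Derivation trace:
[⅋]  ⊢ (p1⊥ ⊗ p1⊥), (p1 ⅋ p1)
  [⊗]  ⊢ p1, p1, (p1⊥ ⊗ p1⊥)
    [Ax]  ⊢ p1, p1⊥
    [Ax]  ⊢ p1, p1⊥

Result: YES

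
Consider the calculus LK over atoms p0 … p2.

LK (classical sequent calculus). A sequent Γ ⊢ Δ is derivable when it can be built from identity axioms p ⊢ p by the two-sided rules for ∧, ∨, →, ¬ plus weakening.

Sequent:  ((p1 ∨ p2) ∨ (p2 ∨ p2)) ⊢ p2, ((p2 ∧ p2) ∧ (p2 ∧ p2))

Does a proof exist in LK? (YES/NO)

Truth-table refutation:
  v=000: Γ:[((p1 ∨ p2) ∨ (p2 ∨ p2))=F] Δ:[p2=F, ((p2 ∧ p2) ∧ (p2 ∧ p2))=F] refutes=False
  v=001: Γ:[((p1 ∨ p2) ∨ (p2 ∨ p2))=T] Δ:[p2=T, ((p2 ∧ p2) ∧ (p2 ∧ p2))=T] refutes=False
  v=010: Γ:[((p1 ∨ p2) ∨ (p2 ∨ p2))=T] Δ:[p2=F, ((p2 ∧ p2) ∧ (p2 ∧ p2))=F] refutes=True  ← countermodel

Result: NO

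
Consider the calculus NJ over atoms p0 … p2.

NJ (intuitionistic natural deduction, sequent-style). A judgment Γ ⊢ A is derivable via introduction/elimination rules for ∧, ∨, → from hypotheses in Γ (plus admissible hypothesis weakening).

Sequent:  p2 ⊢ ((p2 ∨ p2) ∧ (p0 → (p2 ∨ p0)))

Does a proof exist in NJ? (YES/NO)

Derivation (root first):
[∧I] p2 ⊢ ((p2 ∨ p2) ∧ (p0 → (p2 ∨ p0)))
  [∨I₁] p2 ⊢ (p2 ∨ p2)
    [Ax] p2 ⊢ p2
  [→I] p2 ⊢ (p0 → (p2 ∨ p0))
    [Wk] p2, p0 ⊢ (p2 ∨ p0)
      [∨I₁] p2 ⊢ (p2 ∨ p0)
        [Ax] p2 ⊢ p2

Result: YES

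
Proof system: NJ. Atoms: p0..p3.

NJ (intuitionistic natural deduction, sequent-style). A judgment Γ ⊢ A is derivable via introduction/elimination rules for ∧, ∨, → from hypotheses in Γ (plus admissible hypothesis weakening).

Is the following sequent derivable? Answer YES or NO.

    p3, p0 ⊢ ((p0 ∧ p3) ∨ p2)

Derivation (root first):
[∨I₁] p3, p0 ⊢ ((p0 ∧ p3) ∨ p2)
  [∧I] p3, p0 ⊢ (p0 ∧ p3)
    [Ax] p0 ⊢ p0
    [Ax] p3 ⊢ p3

Result: YES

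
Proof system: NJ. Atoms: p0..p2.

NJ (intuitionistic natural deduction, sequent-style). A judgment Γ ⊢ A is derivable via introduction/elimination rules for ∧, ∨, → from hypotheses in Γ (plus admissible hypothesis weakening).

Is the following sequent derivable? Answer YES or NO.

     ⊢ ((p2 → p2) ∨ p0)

Proof tree:
[∨I₁]  ⊢ ((p2 → p2) ∨ p0)
  [→I]  ⊢ (p2 → p2)
    [Ax] p2 ⊢ p2

Result: YES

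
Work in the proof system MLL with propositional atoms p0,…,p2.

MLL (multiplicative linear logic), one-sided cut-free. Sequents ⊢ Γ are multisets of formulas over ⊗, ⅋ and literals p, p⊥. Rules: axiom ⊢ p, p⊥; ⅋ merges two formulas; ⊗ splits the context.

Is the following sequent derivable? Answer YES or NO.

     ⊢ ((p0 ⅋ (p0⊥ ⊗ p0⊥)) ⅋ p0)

Derivation (root first):
[⅋]  ⊢ ((p0 ⅋ (p0⊥ ⊗ p0⊥)) ⅋ p0)
  [⅋]  ⊢ p0, (p0 ⅋ (p0⊥ ⊗ p0⊥))
    [⊗]  ⊢ p0, p0, (p0⊥ ⊗ p0⊥)
      [Ax]  ⊢ p0, p0⊥
      [Ax]  ⊢ p0, p0⊥

Result: YES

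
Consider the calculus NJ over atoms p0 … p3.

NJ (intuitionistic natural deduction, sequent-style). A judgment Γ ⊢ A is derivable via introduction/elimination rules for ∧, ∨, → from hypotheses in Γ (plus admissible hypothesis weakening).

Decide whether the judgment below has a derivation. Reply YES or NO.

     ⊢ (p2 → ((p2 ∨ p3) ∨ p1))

Proof tree:
[→I]  ⊢ (p2 → ((p2 ∨ p3) ∨ p1))
  [∨I₁] p2 ⊢ ((p2 ∨ p3) ∨ p1)
    [∨I₁] p2 ⊢ (p2 ∨ p3)
      [Ax] p2 ⊢ p2

Result: YES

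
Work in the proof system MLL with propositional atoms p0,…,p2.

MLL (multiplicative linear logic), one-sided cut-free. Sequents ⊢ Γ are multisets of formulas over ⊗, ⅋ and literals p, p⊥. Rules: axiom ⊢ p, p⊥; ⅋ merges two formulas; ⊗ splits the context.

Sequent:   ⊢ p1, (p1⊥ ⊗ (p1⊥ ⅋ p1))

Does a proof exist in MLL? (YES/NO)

Derivation (root first):
[⊗]  ⊢ p1, (p1⊥ ⊗ (p1⊥ ⅋ p1))
  [Ax]  ⊢ p1, p1⊥
  [⅋]  ⊢ (p1⊥ ⅋ p1)
    [Ax]  ⊢ p1, p1⊥

Result: YES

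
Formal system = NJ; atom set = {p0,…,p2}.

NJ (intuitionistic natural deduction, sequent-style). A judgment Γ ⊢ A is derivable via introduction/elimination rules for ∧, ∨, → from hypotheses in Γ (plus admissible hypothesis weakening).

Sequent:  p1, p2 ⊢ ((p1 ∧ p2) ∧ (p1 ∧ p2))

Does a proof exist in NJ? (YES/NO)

Proof tree:
[∧I] p1, p2 ⊢ ((p1 ∧ p2) ∧ (p1 ∧ p2))
  [∧I] p1, p2 ⊢ (p1 ∧ p2)
    [Ax] p1 ⊢ p1
    [Ax] p2 ⊢ p2
  [∧I] p1, p2 ⊢ (p1 ∧ p2)
    [Ax] p1 ⊢ p1
    [Ax] p2 ⊢ p2

Result: YES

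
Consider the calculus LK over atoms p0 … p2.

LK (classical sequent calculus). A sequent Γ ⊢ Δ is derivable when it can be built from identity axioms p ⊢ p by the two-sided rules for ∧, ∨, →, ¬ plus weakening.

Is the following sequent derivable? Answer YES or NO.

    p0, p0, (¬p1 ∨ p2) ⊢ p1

Search for a countermodel by truth-table:
  v=000: Γ:[p0=F, p0=F, (¬p1 ∨ p2)=T] Δ:[p1=F] refutes=False
  v=001: Γ:[p0=F, p0=F, (¬p1 ∨ p2)=T] Δ:[p1=F] refutes=False
  v=010: Γ:[p0=F, p0=F, (¬p1 ∨ p2)=F] Δ:[p1=T] refutes=False
  v=011: Γ:[p0=F, p0=F, (¬p1 ∨ p2)=T] Δ:[p1=T] refutes=False
  v=100: Γ:[p0=T, p0=T, (¬p1 ∨ p2)=T] Δ:[p1=F] refutes=True  ← countermodel

Result: NO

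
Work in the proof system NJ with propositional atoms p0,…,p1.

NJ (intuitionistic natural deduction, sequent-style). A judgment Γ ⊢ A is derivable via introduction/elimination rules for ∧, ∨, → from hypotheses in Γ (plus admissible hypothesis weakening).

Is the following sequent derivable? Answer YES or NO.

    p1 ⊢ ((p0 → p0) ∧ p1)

Proof tree:
[∧I] p1 ⊢ ((p0 → p0) ∧ p1)
  [→I]  ⊢ (p0 → p0)
    [Ax] p0 ⊢ p0
  [Ax] p1 ⊢ p1

Result: YES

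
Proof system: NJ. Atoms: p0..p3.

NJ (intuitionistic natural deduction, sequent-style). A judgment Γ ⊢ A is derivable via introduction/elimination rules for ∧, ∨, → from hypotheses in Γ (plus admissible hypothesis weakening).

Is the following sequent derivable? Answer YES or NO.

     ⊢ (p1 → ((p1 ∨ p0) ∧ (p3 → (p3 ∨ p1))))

Derivation trace:
[→I]  ⊢ (p1 → ((p1 ∨ p0) ∧ (p3 → (p3 ∨ p1))))
  [∧I] p1 ⊢ ((p1 ∨ p0) ∧ (p3 → (p3 ∨ p1)))
    [∨I₁] p1 ⊢ (p1 ∨ p0)
      [Ax] p1 ⊢ p1
    [→I]  ⊢ (p3 → (p3 ∨ p1))
      [∨I₁] p3 ⊢ (p3 ∨ p1)
        [Ax] p3 ⊢ p3

Result: YES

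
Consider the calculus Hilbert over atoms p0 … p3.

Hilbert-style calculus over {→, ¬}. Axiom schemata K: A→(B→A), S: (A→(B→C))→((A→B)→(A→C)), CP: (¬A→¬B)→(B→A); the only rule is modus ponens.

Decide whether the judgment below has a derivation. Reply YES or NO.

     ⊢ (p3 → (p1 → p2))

Truth-table refutation:
  v=0000: Γ:[] Δ:[(p3 → (p1 → p2))=T] refutes=False
  v=0001: Γ:[] Δ:[(p3 → (p1 → p2))=T] refutes=False
  v=0010: Γ:[] Δ:[(p3 → (p1 → p2))=T] refutes=False
  v=0011: Γ:[] Δ:[(p3 → (p1 → p2))=T] refutes=False
  v=0100: Γ:[] Δ:[(p3 → (p1 → p2))=T] refutes=False
  v=0101: Γ:[] Δ:[(p3 → (p1 → p2))=F] refutes=True  ← countermodel

Result: NO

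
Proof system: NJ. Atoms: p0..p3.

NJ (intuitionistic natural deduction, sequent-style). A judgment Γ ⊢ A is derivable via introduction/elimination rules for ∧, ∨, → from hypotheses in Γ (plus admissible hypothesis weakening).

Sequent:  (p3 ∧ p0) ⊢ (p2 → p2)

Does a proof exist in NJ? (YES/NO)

Derivation (root first):
[→I] (p3 ∧ p0) ⊢ (p2 → p2)
  [Wk] p2, (p3 ∧ p0) ⊢ p2
    [Ax] p2 ⊢ p2

Result: YES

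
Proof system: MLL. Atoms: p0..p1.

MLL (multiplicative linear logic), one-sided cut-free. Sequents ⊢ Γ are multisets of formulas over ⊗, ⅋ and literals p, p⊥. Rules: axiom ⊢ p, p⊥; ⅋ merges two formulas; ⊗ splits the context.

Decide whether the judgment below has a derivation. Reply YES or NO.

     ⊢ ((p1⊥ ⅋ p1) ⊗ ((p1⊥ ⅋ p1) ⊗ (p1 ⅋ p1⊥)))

Proof tree:
[⊗]  ⊢ ((p1⊥ ⅋ p1) ⊗ ((p1⊥ ⅋ p1) ⊗ (p1 ⅋ p1⊥)))
  [⅋]  ⊢ (p1⊥ ⅋ p1)
    [Ax]  ⊢ p1, p1⊥
  [⊗]  ⊢ ((p1⊥ ⅋ p1) ⊗ (p1 ⅋ p1⊥))
    [⅋]  ⊢ (p1⊥ ⅋ p1)
      [Ax]  ⊢ p1, p1⊥
    [⅋]  ⊢ (p1 ⅋ p1⊥)
      [Ax]  ⊢ p1, p1⊥

Result: YES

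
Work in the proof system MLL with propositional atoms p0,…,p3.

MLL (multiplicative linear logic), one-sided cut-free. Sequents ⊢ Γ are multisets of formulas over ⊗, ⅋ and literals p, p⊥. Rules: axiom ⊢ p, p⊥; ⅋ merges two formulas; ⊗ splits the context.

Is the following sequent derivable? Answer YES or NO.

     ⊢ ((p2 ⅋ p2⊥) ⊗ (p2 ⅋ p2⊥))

Proof tree:
[⊗]  ⊢ ((p2 ⅋ p2⊥) ⊗ (p2 ⅋ p2⊥))
  [⅋]  ⊢ (p2 ⅋ p2⊥)
    [Ax]  ⊢ p2, p2⊥
  [⅋]  ⊢ (p2 ⅋ p2⊥)
    [Ax]  ⊢ p2, p2⊥

Result: YES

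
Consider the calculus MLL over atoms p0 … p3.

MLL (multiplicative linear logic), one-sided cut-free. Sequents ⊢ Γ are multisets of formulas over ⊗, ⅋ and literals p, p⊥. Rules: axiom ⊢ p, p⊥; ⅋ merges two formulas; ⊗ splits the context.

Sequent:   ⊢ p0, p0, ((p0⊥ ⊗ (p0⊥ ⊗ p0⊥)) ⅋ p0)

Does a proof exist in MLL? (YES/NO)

Proof tree:
[⅋]  ⊢ p0, p0, ((p0⊥ ⊗ (p0⊥ ⊗ p0⊥)) ⅋ p0)
  [⊗]  ⊢ p0, p0, p0, (p0⊥ ⊗ (p0⊥ ⊗ p0⊥))
    [Ax]  ⊢ p0, p0⊥
    [⊗]  ⊢ p0, p0, (p0⊥ ⊗ p0⊥)
      [Ax]  ⊢ p0, p0⊥
      [Ax]  ⊢ p0, p0⊥

Result: YES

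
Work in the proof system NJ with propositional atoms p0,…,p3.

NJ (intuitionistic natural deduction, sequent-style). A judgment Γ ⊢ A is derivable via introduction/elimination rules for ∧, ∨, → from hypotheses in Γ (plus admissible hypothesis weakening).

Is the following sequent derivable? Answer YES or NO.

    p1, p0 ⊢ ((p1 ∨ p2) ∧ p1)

Proof tree:
[∧I] p1, p0 ⊢ ((p1 ∨ p2) ∧ p1)
  [Wk] p1, p0 ⊢ (p1 ∨ p2)
    [∨I₁] p1 ⊢ (p1 ∨ p2)
      [Ax] p1 ⊢ p1
  [Wk] p1, p1 ⊢ p1
    [Ax] p1 ⊢ p1

Result: YES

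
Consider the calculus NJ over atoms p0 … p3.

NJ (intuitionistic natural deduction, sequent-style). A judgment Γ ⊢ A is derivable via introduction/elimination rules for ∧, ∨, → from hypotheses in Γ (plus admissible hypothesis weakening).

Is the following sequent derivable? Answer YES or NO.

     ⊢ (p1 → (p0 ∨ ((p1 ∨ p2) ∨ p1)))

Derivation trace:
[→I]  ⊢ (p1 → (p0 ∨ ((p1 ∨ p2) ∨ p1)))
  [∨I₂] p1 ⊢ (p0 ∨ ((p1 ∨ p2) ∨ p1))
    [∨I₁] p1 ⊢ ((p1 ∨ p2) ∨ p1)
      [∨I₁] p1 ⊢ (p1 ∨ p2)
        [Ax] p1 ⊢ p1

Result: YES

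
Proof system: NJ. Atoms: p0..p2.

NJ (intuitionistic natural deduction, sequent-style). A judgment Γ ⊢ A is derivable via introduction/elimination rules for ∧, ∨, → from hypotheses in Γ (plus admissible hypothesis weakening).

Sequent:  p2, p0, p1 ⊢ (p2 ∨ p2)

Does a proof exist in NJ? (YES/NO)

Derivation (root first):
[Wk] p2, p0, p1 ⊢ (p2 ∨ p2)
  [Wk] p2, p0 ⊢ (p2 ∨ p2)
    [∨I₁] p2 ⊢ (p2 ∨ p2)
      [Ax] p2 ⊢ p2

Result: YES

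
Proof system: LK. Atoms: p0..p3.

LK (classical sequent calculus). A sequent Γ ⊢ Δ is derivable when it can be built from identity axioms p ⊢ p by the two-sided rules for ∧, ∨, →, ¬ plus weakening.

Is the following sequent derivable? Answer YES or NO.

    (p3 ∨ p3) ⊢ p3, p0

Derivation (root first):
[∨L] (p3 ∨ p3) ⊢ p3, p0
  [WR] p3 ⊢ p3, p0
    [Ax] p3 ⊢ p3
  [Ax] p3 ⊢ p3

Result: YES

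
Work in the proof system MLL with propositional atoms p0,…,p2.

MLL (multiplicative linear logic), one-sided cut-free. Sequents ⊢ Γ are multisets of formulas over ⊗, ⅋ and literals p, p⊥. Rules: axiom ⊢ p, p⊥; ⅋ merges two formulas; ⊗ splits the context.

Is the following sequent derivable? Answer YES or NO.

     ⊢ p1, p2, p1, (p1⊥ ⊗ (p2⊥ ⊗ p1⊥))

Proof tree:
[⊗]  ⊢ p1, p2, p1, (p1⊥ ⊗ (p2⊥ ⊗ p1⊥))
  [Ax]  ⊢ p1, p1⊥
  [⊗]  ⊢ p2, p1, (p2⊥ ⊗ p1⊥)
    [Ax]  ⊢ p2, p2⊥
    [Ax]  ⊢ p1, p1⊥

Result: YES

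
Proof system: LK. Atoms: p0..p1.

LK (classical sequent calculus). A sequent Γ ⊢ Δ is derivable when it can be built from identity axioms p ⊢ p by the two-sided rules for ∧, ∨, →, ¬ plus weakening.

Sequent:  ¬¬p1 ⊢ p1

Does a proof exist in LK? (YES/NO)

Derivation (root first):
[¬L] ¬¬p1 ⊢ p1
  [¬R]  ⊢ p1, ¬p1
    [Ax] p1 ⊢ p1

Result: YES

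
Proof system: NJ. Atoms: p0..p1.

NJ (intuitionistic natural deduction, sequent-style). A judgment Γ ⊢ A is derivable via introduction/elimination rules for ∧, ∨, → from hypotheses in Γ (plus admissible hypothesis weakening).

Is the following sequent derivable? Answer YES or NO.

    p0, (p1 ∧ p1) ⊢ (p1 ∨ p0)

Derivation trace:
[Wk] p0, (p1 ∧ p1) ⊢ (p1 ∨ p0)
  [∨I₂] p0 ⊢ (p1 ∨ p0)
    [Ax] p0 ⊢ p0

Result: YES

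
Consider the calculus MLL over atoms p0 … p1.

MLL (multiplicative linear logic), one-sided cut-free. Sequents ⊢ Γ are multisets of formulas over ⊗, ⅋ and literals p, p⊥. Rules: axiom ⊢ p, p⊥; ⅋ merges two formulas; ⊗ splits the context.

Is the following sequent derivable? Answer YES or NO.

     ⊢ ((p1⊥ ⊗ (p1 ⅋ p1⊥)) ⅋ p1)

Derivation trace:
[⅋]  ⊢ ((p1⊥ ⊗ (p1 ⅋ p1⊥)) ⅋ p1)
  [⊗]  ⊢ p1, (p1⊥ ⊗ (p1 ⅋ p1⊥))
    [Ax]  ⊢ p1, p1⊥
    [⅋]  ⊢ (p1 ⅋ p1⊥)
      [Ax]  ⊢ p1, p1⊥

Result: YES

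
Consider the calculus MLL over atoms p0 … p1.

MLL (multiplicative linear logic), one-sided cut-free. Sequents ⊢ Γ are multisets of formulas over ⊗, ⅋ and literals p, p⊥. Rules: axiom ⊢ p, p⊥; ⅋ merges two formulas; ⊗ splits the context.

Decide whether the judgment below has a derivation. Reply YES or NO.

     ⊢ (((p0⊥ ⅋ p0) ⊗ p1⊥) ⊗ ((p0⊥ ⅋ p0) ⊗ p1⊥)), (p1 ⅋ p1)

Derivation trace:
[⅋]  ⊢ (((p0⊥ ⅋ p0) ⊗ p1⊥) ⊗ ((p0⊥ ⅋ p0) ⊗ p1⊥)), (p1 ⅋ p1)
  [⊗]  ⊢ p1, p1, (((p0⊥ ⅋ p0) ⊗ p1⊥) ⊗ ((p0⊥ ⅋ p0) ⊗ p1⊥))
    [⊗]  ⊢ p1, ((p0⊥ ⅋ p0) ⊗ p1⊥)
      [⅋]  ⊢ (p0⊥ ⅋ p0)
        [Ax]  ⊢ p0, p0⊥
      [Ax]  ⊢ p1, p1⊥
    [⊗]  ⊢ p1, ((p0⊥ ⅋ p0) ⊗ p1⊥)
      [⅋]  ⊢ (p0⊥ ⅋ p0)
        [Ax]  ⊢ p0, p0⊥
      [Ax]  ⊢ p1, p1⊥

Result: YES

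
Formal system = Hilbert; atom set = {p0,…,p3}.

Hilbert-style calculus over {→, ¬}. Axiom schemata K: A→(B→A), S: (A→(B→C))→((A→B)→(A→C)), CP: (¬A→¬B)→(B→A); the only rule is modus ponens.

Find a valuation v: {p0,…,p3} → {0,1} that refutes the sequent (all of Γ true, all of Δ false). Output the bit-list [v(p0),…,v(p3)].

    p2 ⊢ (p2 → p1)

Search for a countermodel by truth-table:
  v=0000: Γ:[p2=F] Δ:[(p2 → p1)=T] refutes=False
  v=0001: Γ:[p2=F] Δ:[(p2 → p1)=T] refutes=False
  v=0010: Γ:[p2=T] Δ:[(p2 → p1)=F] refutes=True  ← countermodel

Result: [0, 0, 1, 0]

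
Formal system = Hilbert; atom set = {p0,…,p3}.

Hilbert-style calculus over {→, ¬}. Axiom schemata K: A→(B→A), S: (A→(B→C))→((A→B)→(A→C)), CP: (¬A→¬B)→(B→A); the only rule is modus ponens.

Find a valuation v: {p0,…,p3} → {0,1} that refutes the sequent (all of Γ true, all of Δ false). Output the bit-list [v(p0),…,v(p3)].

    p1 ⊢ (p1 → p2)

Enumerate valuations to refute Γ ⊢ Δ:
  v=0000: Γ:[p1=F] Δ:[(p1 → p2)=T] refutes=False
  v=0001: Γ:[p1=F] Δ:[(p1 → p2)=T] refutes=False
  v=0010: Γ:[p1=F] Δ:[(p1 → p2)=T] refutes=False
  v=0011: Γ:[p1=F] Δ:[(p1 → p2)=T] refutes=False
  v=0100: Γ:[p1=T] Δ:[(p1 → p2)=F] refutes=True  ← countermodel

Result: [0, 1, 0, 0]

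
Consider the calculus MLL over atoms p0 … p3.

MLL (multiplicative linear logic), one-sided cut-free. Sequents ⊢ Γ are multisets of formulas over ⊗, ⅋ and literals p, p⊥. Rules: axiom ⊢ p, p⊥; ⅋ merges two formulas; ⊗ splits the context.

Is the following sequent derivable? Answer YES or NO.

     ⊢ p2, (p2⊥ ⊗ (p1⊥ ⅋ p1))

Proof tree:
[⊗]  ⊢ p2, (p2⊥ ⊗ (p1⊥ ⅋ p1))
  [Ax]  ⊢ p2, p2⊥
  [⅋]  ⊢ (p1⊥ ⅋ p1)
    [Ax]  ⊢ p1, p1⊥

Result: YES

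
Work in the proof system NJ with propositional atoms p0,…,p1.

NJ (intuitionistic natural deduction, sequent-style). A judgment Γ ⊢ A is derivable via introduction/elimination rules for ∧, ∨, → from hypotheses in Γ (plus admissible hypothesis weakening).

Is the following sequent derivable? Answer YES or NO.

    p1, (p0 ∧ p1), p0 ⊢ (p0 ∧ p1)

Derivation (root first):
[∧I] p1, (p0 ∧ p1), p0 ⊢ (p0 ∧ p1)
  [Wk] p0, (p0 ∧ p1) ⊢ p0
    [Ax] p0 ⊢ p0
  [Ax] p1 ⊢ p1

Result: YES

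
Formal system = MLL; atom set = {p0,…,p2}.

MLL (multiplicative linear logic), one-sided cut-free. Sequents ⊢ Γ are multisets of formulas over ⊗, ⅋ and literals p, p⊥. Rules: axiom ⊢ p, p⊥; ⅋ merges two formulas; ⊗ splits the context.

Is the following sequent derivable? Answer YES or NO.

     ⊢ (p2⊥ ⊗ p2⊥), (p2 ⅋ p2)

Derivation (root first):
[⅋]  ⊢ (p2⊥ ⊗ p2⊥), (p2 ⅋ p2)
  [⊗]  ⊢ p2, p2, (p2⊥ ⊗ p2⊥)
    [Ax]  ⊢ p2, p2⊥
    [Ax]  ⊢ p2, p2⊥

Result: YES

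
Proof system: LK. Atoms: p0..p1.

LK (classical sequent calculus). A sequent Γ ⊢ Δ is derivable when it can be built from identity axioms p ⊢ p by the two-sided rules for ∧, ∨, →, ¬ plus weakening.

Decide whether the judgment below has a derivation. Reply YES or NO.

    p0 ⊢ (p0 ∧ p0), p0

Derivation trace:
[WR] p0 ⊢ (p0 ∧ p0), p0
  [∧R] p0 ⊢ (p0 ∧ p0)
    [Ax] p0 ⊢ p0
    [Ax] p0 ⊢ p0

Result: YES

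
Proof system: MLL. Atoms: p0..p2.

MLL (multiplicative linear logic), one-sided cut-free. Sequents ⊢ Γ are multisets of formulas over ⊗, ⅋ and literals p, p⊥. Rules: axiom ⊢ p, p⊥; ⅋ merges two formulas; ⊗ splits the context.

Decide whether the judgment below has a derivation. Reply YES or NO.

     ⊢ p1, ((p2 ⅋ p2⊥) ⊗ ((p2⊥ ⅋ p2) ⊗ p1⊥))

Derivation (root first):
[⊗]  ⊢ p1, ((p2 ⅋ p2⊥) ⊗ ((p2⊥ ⅋ p2) ⊗ p1⊥))
  [⅋]  ⊢ (p2 ⅋ p2⊥)
    [Ax]  ⊢ p2, p2⊥
  [⊗]  ⊢ p1, ((p2⊥ ⅋ p2) ⊗ p1⊥)
    [⅋]  ⊢ (p2⊥ ⅋ p2)
      [Ax]  ⊢ p2, p2⊥
    [Ax]  ⊢ p1, p1⊥

Result: YES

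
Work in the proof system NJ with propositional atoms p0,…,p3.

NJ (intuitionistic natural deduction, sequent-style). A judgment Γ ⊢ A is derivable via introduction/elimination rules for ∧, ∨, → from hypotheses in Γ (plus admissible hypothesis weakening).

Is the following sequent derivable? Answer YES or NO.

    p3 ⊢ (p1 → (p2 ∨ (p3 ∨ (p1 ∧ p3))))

Derivation trace:
[→I] p3 ⊢ (p1 → (p2 ∨ (p3 ∨ (p1 ∧ p3))))
  [∨I₂] p1, p3 ⊢ (p2 ∨ (p3 ∨ (p1 ∧ p3)))
    [∨I₂] p1, p3 ⊢ (p3 ∨ (p1 ∧ p3))
      [∧I] p1, p3 ⊢ (p1 ∧ p3)
        [Ax] p1 ⊢ p1
        [Ax] p3 ⊢ p3

Result: YES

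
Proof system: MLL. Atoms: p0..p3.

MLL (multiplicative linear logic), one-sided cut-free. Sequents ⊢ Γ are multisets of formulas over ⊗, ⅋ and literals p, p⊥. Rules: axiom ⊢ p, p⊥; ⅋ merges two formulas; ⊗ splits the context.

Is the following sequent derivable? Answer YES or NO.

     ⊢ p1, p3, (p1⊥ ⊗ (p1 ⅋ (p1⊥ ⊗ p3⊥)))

Derivation (root first):
[⊗]  ⊢ p1, p3, (p1⊥ ⊗ (p1 ⅋ (p1⊥ ⊗ p3⊥)))
  [Ax]  ⊢ p1, p1⊥
  [⅋]  ⊢ p3, (p1 ⅋ (p1⊥ ⊗ p3⊥))
    [⊗]  ⊢ p1, p3, (p1⊥ ⊗ p3⊥)
      [Ax]  ⊢ p1, p1⊥
      [Ax]  ⊢ p3, p3⊥

Result: YES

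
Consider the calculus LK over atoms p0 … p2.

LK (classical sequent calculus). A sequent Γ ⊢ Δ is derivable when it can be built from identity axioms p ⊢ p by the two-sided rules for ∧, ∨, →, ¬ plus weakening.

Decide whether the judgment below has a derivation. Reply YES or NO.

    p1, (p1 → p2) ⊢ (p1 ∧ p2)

Proof tree:
[→L] p1, (p1 → p2) ⊢ (p1 ∧ p2)
  [Ax] p1 ⊢ p1
  [∧R] p1, p2 ⊢ (p1 ∧ p2)
    [Ax] p1 ⊢ p1
    [Ax] p2 ⊢ p2

Result: YES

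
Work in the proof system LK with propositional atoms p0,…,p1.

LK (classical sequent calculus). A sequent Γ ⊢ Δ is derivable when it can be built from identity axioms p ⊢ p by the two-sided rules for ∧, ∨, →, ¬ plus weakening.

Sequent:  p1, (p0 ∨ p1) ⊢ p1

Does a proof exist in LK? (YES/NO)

Derivation trace:
[∨L] p1, (p0 ∨ p1) ⊢ p1
  [WL] p1, p0 ⊢ p1
    [Ax] p1 ⊢ p1
  [Ax] p1 ⊢ p1

Result: YES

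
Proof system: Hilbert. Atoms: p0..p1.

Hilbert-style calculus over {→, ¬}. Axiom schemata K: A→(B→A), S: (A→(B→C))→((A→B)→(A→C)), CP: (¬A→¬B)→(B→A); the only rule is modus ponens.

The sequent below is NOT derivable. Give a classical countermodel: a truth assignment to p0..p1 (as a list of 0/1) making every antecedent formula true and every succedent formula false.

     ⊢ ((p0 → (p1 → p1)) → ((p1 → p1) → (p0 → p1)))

Truth-table refutation:
  v=00: Γ:[] Δ:[((p0 → (p1 → p1)) → ((p1 → p1) → (p0 → p1)))=T] refutes=False
  v=01: Γ:[] Δ:[((p0 → (p1 → p1)) → ((p1 → p1) → (p0 → p1)))=T] refutes=False
  v=10: Γ:[] Δ:[((p0 → (p1 → p1)) → ((p1 → p1) → (p0 → p1)))=F] refutes=True  ← countermodel

Result: [1, 0]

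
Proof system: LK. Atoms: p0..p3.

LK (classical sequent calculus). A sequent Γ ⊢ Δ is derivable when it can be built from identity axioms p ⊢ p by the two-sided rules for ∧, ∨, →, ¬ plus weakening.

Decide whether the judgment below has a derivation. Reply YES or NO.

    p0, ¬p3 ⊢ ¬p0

Truth-table refutation:
  v=0000: Γ:[p0=F, ¬p3=T] Δ:[¬p0=T] refutes=False
  v=0001: Γ:[p0=F, ¬p3=F] Δ:[¬p0=T] refutes=False
  v=0010: Γ:[p0=F, ¬p3=T] Δ:[¬p0=T] refutes=False
  v=0011: Γ:[p0=F, ¬p3=F] Δ:[¬p0=T] refutes=False
  v=0100: Γ:[p0=F, ¬p3=T] Δ:[¬p0=T] refutes=False
  v=0101: Γ:[p0=F, ¬p3=F] Δ:[¬p0=T] refutes=False
  v=0110: Γ:[p0=F, ¬p3=T] Δ:[¬p0=T] refutes=False
  v=0111: Γ:[p0=F, ¬p3=F] Δ:[¬p0=T] refutes=False
  v=1000: Γ:[p0=T, ¬p3=T] Δ:[¬p0=F] refutes=True  ← countermodel

Result: NO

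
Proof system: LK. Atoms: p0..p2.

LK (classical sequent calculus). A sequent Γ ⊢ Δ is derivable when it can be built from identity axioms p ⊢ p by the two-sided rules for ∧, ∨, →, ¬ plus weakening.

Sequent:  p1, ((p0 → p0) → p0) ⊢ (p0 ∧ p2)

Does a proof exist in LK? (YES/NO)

Truth-table refutation:
  v=000: Γ:[p1=F, ((p0 → p0) → p0)=F] Δ:[(p0 ∧ p2)=F] refutes=False
  v=001: Γ:[p1=F, ((p0 → p0) → p0)=F] Δ:[(p0 ∧ p2)=F] refutes=False
  v=010: Γ:[p1=T, ((p0 → p0) → p0)=F] Δ:[(p0 ∧ p2)=F] refutes=False
  v=011: Γ:[p1=T, ((p0 → p0) → p0)=F] Δ:[(p0 ∧ p2)=F] refutes=False
  v=100: Γ:[p1=F, ((p0 → p0) → p0)=T] Δ:[(p0 ∧ p2)=F] refutes=False
  v=101: Γ:[p1=F, ((p0 → p0) → p0)=T] Δ:[(p0 ∧ p2)=T] refutes=False
  v=110: Γ:[p1=T, ((p0 → p0) → p0)=T] Δ:[(p0 ∧ p2)=F] refutes=True  ← countermodel

Result: NO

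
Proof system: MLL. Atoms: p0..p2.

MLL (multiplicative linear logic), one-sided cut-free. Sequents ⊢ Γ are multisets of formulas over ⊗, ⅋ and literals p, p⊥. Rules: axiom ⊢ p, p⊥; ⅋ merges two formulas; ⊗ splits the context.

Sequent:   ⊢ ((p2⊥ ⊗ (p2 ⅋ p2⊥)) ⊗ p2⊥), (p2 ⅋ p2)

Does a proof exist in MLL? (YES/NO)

Derivation (root first):
[⅋]  ⊢ ((p2⊥ ⊗ (p2 ⅋ p2⊥)) ⊗ p2⊥), (p2 ⅋ p2)
  [⊗]  ⊢ p2, p2, ((p2⊥ ⊗ (p2 ⅋ p2⊥)) ⊗ p2⊥)
    [⊗]  ⊢ p2, (p2⊥ ⊗ (p2 ⅋ p2⊥))
      [Ax]  ⊢ p2, p2⊥
      [⅋]  ⊢ (p2 ⅋ p2⊥)
        [Ax]  ⊢ p2, p2⊥
    [Ax]  ⊢ p2, p2⊥

Result: YES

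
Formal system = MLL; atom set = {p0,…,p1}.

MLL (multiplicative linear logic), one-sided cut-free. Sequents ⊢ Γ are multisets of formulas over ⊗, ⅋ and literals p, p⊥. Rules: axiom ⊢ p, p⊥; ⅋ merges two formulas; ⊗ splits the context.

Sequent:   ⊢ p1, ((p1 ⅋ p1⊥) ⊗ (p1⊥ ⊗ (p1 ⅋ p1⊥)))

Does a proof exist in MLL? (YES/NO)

Derivation (root first):
[⊗]  ⊢ p1, ((p1 ⅋ p1⊥) ⊗ (p1⊥ ⊗ (p1 ⅋ p1⊥)))
  [⅋]  ⊢ (p1 ⅋ p1⊥)
    [Ax]  ⊢ p1, p1⊥
  [⊗]  ⊢ p1, (p1⊥ ⊗ (p1 ⅋ p1⊥))
    [Ax]  ⊢ p1, p1⊥
    [⅋]  ⊢ (p1 ⅋ p1⊥)
      [Ax]  ⊢ p1, p1⊥

Result: YES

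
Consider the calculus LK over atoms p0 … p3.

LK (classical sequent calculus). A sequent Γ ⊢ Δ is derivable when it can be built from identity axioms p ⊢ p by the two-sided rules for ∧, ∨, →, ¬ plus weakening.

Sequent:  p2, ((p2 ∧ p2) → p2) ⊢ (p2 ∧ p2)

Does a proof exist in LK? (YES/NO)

Derivation trace:
[→L] p2, ((p2 ∧ p2) → p2) ⊢ (p2 ∧ p2)
  [∧R] p2 ⊢ (p2 ∧ p2)
    [WL] p2, p2 ⊢ p2
      [Ax] p2 ⊢ p2
    [WL] p2, p2 ⊢ p2
      [Ax] p2 ⊢ p2
  [∧R] p2 ⊢ (p2 ∧ p2)
    [WL] p2, p2 ⊢ p2
      [Ax] p2 ⊢ p2
    [WL] p2, p2 ⊢ p2
      [Ax] p2 ⊢ p2

Result: YES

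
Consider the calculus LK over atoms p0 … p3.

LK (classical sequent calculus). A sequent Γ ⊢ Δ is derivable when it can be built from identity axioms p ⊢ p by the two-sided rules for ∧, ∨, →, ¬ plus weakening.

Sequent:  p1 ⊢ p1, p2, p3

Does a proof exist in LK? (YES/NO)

Derivation (root first):
[WR] p1 ⊢ p1, p2, p3
  [WR] p1 ⊢ p1, p2
    [Ax] p1 ⊢ p1

Result: YES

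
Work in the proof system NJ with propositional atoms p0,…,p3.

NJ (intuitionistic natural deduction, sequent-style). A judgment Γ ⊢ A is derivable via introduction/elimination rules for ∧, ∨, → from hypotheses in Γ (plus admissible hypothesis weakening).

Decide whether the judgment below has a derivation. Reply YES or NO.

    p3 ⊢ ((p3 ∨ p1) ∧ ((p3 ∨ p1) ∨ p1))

Derivation trace:
[∧I] p3 ⊢ ((p3 ∨ p1) ∧ ((p3 ∨ p1) ∨ p1))
  [∨I₁] p3 ⊢ (p3 ∨ p1)
    [Ax] p3 ⊢ p3
  [∨I₁] p3 ⊢ ((p3 ∨ p1) ∨ p1)
    [∨I₁] p3 ⊢ (p3 ∨ p1)
      [Ax] p3 ⊢ p3

Result: YES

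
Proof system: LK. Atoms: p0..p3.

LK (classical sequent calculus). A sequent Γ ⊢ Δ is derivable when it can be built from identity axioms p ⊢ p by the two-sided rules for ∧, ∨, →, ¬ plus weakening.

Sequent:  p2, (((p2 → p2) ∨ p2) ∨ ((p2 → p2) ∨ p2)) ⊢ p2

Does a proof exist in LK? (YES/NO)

Derivation trace:
[∨L] p2, (((p2 → p2) ∨ p2) ∨ ((p2 → p2) ∨ p2)) ⊢ p2
  [∨L] p2, ((p2 → p2) ∨ p2) ⊢ p2
    [→L] p2, (p2 → p2) ⊢ p2
      [Ax] p2 ⊢ p2
      [Ax] p2 ⊢ p2
    [Ax] p2 ⊢ p2
  [∨L] p2, ((p2 → p2) ∨ p2) ⊢ p2
    [→L] p2, (p2 → p2) ⊢ p2
      [Ax] p2 ⊢ p2
      [Ax] p2 ⊢ p2
    [Ax] p2 ⊢ p2

Result: YES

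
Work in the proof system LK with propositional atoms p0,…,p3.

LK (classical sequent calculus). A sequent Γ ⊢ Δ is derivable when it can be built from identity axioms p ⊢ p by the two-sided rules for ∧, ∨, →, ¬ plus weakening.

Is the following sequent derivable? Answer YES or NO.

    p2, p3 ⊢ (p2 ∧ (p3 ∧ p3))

Derivation (root first):
[∧R] p2, p3 ⊢ (p2 ∧ (p3 ∧ p3))
  [Ax] p2 ⊢ p2
  [WL] p3, p3 ⊢ (p3 ∧ p3)
    [∧R] p3 ⊢ (p3 ∧ p3)
      [Ax] p3 ⊢ p3
      [Ax] p3 ⊢ p3

Result: YES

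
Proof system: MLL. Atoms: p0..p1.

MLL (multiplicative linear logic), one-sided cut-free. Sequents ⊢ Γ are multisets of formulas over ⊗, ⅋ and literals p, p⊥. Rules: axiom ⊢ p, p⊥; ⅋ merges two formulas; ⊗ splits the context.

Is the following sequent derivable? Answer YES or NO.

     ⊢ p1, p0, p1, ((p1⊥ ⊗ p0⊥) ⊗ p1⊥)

Derivation (root first):
[⊗]  ⊢ p1, p0, p1, ((p1⊥ ⊗ p0⊥) ⊗ p1⊥)
  [⊗]  ⊢ p1, p0, (p1⊥ ⊗ p0⊥)
    [Ax]  ⊢ p1, p1⊥
    [Ax]  ⊢ p0, p0⊥
  [Ax]  ⊢ p1, p1⊥

Result: YES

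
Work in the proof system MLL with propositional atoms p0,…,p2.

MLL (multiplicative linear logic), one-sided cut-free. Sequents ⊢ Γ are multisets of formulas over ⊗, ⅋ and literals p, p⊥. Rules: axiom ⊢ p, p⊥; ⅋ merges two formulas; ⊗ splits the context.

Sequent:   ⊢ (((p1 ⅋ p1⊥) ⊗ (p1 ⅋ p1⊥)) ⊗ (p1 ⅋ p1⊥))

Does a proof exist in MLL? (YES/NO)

Proof tree:
[⊗]  ⊢ (((p1 ⅋ p1⊥) ⊗ (p1 ⅋ p1⊥)) ⊗ (p1 ⅋ p1⊥))
  [⊗]  ⊢ ((p1 ⅋ p1⊥) ⊗ (p1 ⅋ p1⊥))
    [⅋]  ⊢ (p1 ⅋ p1⊥)
      [Ax]  ⊢ p1, p1⊥
    [⅋]  ⊢ (p1 ⅋ p1⊥)
      [Ax]  ⊢ p1, p1⊥
  [⅋]  ⊢ (p1 ⅋ p1⊥)
    [Ax]  ⊢ p1, p1⊥

Result: YES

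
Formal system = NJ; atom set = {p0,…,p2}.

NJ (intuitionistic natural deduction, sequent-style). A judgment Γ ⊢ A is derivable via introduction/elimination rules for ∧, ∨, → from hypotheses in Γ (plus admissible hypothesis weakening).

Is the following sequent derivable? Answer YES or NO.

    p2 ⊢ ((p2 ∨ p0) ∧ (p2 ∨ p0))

Proof tree:
[∧I] p2 ⊢ ((p2 ∨ p0) ∧ (p2 ∨ p0))
  [∨I₁] p2 ⊢ (p2 ∨ p0)
    [Ax] p2 ⊢ p2
  [∨I₁] p2 ⊢ (p2 ∨ p0)
    [Ax] p2 ⊢ p2

Result: YES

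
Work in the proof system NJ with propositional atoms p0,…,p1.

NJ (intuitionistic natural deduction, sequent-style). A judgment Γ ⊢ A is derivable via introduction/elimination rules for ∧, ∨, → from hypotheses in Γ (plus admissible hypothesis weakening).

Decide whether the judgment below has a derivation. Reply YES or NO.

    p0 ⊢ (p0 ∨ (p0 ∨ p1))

Derivation trace:
[∨I₂] p0 ⊢ (p0 ∨ (p0 ∨ p1))
  [∨I₁] p0 ⊢ (p0 ∨ p1)
    [Ax] p0 ⊢ p0

Result: YES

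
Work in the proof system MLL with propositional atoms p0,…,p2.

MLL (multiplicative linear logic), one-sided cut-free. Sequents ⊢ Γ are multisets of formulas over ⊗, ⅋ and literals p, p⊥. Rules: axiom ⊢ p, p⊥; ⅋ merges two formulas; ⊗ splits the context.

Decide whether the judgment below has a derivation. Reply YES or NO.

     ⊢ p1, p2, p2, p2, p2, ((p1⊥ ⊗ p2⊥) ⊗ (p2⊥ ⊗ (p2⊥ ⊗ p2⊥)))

Derivation trace:
[⊗]  ⊢ p1, p2, p2, p2, p2, ((p1⊥ ⊗ p2⊥) ⊗ (p2⊥ ⊗ (p2⊥ ⊗ p2⊥)))
  [⊗]  ⊢ p1, p2, (p1⊥ ⊗ p2⊥)
    [Ax]  ⊢ p1, p1⊥
    [Ax]  ⊢ p2, p2⊥
  [⊗]  ⊢ p2, p2, p2, (p2⊥ ⊗ (p2⊥ ⊗ p2⊥))
    [Ax]  ⊢ p2, p2⊥
    [⊗]  ⊢ p2, p2, (p2⊥ ⊗ p2⊥)
      [Ax]  ⊢ p2, p2⊥
      [Ax]  ⊢ p2, p2⊥

Result: YES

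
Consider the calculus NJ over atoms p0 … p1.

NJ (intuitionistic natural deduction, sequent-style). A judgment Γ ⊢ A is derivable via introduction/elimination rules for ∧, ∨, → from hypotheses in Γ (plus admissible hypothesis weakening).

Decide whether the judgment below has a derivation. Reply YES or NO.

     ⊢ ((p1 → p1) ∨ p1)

Derivation (root first):
[∨I₁]  ⊢ ((p1 → p1) ∨ p1)
  [→I]  ⊢ (p1 → p1)
    [Ax] p1 ⊢ p1

Result: YES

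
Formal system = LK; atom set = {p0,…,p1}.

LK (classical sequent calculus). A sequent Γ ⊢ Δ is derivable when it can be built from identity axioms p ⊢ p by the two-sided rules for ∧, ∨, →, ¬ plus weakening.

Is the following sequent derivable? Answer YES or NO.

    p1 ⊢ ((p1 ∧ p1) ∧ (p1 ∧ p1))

Derivation (root first):
[∧R] p1 ⊢ ((p1 ∧ p1) ∧ (p1 ∧ p1))
  [∧R] p1 ⊢ (p1 ∧ p1)
    [Ax] p1 ⊢ p1
    [Ax] p1 ⊢ p1
  [∧R] p1 ⊢ (p1 ∧ p1)
    [Ax] p1 ⊢ p1
    [Ax] p1 ⊢ p1

Result: YES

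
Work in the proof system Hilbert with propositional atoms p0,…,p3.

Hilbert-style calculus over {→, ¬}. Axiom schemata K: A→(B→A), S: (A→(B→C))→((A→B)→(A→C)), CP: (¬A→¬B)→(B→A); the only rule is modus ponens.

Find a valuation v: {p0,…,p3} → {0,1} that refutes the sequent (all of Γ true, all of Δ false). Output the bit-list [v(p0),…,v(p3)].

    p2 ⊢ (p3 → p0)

Enumerate valuations to refute Γ ⊢ Δ:
  v=0000: Γ:[p2=F] Δ:[(p3 → p0)=T] refutes=False
  v=0001: Γ:[p2=F] Δ:[(p3 → p0)=F] refutes=False
  v=0010: Γ:[p2=T] Δ:[(p3 → p0)=T] refutes=False
  v=0011: Γ:[p2=T] Δ:[(p3 → p0)=F] refutes=True  ← countermodel

Result: [0, 0, 1, 1]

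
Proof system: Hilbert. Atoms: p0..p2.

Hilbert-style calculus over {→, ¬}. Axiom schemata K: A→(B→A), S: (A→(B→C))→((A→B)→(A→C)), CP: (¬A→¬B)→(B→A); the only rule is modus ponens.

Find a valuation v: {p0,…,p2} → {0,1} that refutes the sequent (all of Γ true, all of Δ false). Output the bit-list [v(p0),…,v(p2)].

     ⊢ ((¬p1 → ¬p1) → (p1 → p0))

Search for a countermodel by truth-table:
  v=000: Γ:[] Δ:[((¬p1 → ¬p1) → (p1 → p0))=T] refutes=False
  v=001: Γ:[] Δ:[((¬p1 → ¬p1) → (p1 → p0))=T] refutes=False
  v=010: Γ:[] Δ:[((¬p1 → ¬p1) → (p1 → p0))=F] refutes=True  ← countermodel

Result: [0, 1, 0]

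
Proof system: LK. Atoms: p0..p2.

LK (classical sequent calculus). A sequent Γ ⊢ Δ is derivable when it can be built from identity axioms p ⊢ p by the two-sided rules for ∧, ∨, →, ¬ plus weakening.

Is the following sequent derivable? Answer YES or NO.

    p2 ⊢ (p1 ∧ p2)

Truth-table refutation:
  v=000: Γ:[p2=F] Δ:[(p1 ∧ p2)=F] refutes=False
  v=001: Γ:[p2=T] Δ:[(p1 ∧ p2)=F] refutes=True  ← countermodel

Result: NO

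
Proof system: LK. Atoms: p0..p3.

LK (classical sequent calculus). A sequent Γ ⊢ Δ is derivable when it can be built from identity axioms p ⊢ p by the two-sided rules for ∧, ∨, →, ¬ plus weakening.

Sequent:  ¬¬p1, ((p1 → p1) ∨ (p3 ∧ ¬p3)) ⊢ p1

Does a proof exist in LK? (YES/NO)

Derivation trace:
[∨L] ¬¬p1, ((p1 → p1) ∨ (p3 ∧ ¬p3)) ⊢ p1
  [→L] ¬¬p1, (p1 → p1) ⊢ p1
    [¬L] ¬¬p1 ⊢ p1
      [¬R]  ⊢ p1, ¬p1
        [Ax] p1 ⊢ p1
    [Ax] p1 ⊢ p1
  [∧L] (p3 ∧ ¬p3) ⊢ 
    [¬L] p3, ¬p3 ⊢ 
      [Ax] p3 ⊢ p3

Result: YES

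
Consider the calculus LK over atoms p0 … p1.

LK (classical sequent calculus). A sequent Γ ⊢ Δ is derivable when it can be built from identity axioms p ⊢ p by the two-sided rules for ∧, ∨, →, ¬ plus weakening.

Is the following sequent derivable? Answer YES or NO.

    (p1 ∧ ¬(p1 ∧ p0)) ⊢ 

Search for a countermodel by truth-table:
  v=00: Γ:[(p1 ∧ ¬(p1 ∧ p0))=F] Δ:[] refutes=False
  v=01: Γ:[(p1 ∧ ¬(p1 ∧ p0))=T] Δ:[] refutes=True  ← countermodel

Result: NO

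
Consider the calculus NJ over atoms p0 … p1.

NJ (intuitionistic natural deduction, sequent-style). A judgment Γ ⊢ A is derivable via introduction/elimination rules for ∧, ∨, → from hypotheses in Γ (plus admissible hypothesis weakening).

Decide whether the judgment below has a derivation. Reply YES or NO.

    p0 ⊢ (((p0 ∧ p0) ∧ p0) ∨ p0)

Derivation (root first):
[∨I₁] p0 ⊢ (((p0 ∧ p0) ∧ p0) ∨ p0)
  [∧I] p0 ⊢ ((p0 ∧ p0) ∧ p0)
    [∧I] p0 ⊢ (p0 ∧ p0)
      [Ax] p0 ⊢ p0
      [Ax] p0 ⊢ p0
    [Ax] p0 ⊢ p0

Result: YES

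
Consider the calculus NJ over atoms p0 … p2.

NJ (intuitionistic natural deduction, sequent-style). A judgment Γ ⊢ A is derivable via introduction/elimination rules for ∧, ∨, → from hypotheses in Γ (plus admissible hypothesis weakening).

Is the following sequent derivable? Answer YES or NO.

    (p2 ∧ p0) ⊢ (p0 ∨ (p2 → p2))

Derivation (root first):
[Wk] (p2 ∧ p0) ⊢ (p0 ∨ (p2 → p2))
  [∨I₂]  ⊢ (p0 ∨ (p2 → p2))
    [→I]  ⊢ (p2 → p2)
      [Ax] p2 ⊢ p2

Result: YES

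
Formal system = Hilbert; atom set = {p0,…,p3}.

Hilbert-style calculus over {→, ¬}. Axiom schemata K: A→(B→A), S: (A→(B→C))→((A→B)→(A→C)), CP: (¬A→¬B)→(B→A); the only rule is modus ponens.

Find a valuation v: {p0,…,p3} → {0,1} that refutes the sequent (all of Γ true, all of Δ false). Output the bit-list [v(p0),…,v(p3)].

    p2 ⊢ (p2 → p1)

Enumerate valuations to refute Γ ⊢ Δ:
  v=0000: Γ:[p2=F] Δ:[(p2 → p1)=T] refutes=False
  v=0001: Γ:[p2=F] Δ:[(p2 → p1)=T] refutes=False
  v=0010: Γ:[p2=T] Δ:[(p2 → p1)=F] refutes=True  ← countermodel

Result: [0, 0, 1, 0]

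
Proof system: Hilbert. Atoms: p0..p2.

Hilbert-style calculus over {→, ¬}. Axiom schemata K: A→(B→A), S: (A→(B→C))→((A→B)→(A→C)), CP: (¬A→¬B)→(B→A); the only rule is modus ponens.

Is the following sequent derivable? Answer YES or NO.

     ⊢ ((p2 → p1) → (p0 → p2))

Truth-table refutation:
  v=000: Γ:[] Δ:[((p2 → p1) → (p0 → p2))=T] refutes=False
  v=001: Γ:[] Δ:[((p2 → p1) → (p0 → p2))=T] refutes=False
  v=010: Γ:[] Δ:[((p2 → p1) → (p0 → p2))=T] refutes=False
  v=011: Γ:[] Δ:[((p2 → p1) → (p0 → p2))=T] refutes=False
  v=100: Γ:[] Δ:[((p2 → p1) → (p0 → p2))=F] refutes=True  ← countermodel

Result: NO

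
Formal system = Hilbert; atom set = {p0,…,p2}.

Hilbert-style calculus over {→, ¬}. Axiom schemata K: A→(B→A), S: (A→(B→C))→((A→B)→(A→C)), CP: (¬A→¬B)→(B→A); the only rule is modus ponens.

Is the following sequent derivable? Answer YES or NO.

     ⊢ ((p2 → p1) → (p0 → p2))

Search for a countermodel by truth-table:
  v=000: Γ:[] Δ:[((p2 → p1) → (p0 → p2))=T] refutes=False
  v=001: Γ:[] Δ:[((p2 → p1) → (p0 → p2))=T] refutes=False
  v=010: Γ:[] Δ:[((p2 → p1) → (p0 → p2))=T] refutes=False
  v=011: Γ:[] Δ:[((p2 → p1) → (p0 → p2))=T] refutes=False
  v=100: Γ:[] Δ:[((p2 → p1) → (p0 → p2))=F] refutes=True  ← countermodel

Result: NO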